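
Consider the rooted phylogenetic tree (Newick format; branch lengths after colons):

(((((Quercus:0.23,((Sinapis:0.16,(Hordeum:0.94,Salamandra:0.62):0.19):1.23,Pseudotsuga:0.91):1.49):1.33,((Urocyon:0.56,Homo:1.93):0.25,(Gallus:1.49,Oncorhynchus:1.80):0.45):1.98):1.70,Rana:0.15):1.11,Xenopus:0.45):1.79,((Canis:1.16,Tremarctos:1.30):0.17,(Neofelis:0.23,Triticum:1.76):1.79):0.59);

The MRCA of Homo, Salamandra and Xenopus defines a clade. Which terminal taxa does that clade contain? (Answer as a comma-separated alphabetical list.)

Gallus, Homo, Hordeum, Oncorhynchus, Pseudotsuga, Quercus, Rana, Salamandra, Sinapis, Urocyon, Xenopus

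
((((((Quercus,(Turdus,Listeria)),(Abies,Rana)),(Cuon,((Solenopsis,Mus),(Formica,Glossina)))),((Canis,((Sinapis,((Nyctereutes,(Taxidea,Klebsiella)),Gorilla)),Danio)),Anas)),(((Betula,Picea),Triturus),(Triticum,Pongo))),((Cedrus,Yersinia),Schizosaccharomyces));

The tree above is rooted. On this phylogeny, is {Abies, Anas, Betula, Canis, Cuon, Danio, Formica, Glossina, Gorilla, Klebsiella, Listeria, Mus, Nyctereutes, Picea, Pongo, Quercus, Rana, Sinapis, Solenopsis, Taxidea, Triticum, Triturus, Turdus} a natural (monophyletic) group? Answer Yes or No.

Yes

The most recent common ancestor of these taxa subtends (((((Quercus,(Turdus,Listeria)),(Abies,Rana)),(Cuon,((Solenopsis,Mus),(Formica,Glossina)))),((Canis,((Sinapis,((Nyctereutes,(Taxidea,Klebsiella)),Gorilla)),Danio)),Anas)),(((Betula,Picea),Triturus),(Triticum,Pongo))).
That clade has exactly 23 tips — every listed taxon and nothing else — so the group is monophyletic.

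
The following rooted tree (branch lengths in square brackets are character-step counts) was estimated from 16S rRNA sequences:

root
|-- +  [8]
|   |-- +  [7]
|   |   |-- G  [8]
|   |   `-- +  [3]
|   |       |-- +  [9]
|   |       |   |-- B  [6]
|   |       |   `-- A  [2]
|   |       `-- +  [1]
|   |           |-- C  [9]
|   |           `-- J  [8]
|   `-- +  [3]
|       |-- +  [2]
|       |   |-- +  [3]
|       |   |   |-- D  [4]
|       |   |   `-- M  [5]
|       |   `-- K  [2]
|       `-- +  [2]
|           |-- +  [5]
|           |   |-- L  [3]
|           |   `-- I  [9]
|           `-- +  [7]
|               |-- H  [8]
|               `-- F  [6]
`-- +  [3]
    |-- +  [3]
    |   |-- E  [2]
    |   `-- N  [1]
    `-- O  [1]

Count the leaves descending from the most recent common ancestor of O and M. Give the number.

15

The MRCA of O and M is the root, so the clade is the entire tree.
That clade contains 15 terminal taxa: A, B, C, D, E, F, G, H, I, J, K, L, M, N, O.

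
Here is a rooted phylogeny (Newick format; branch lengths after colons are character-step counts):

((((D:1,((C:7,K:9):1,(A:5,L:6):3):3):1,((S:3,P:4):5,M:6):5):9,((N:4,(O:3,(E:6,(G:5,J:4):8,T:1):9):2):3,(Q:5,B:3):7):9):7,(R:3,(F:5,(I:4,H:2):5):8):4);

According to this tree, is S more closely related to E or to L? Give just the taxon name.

L

The MRCA of S and L subtends ((D,((C,K),(A,L))),((S,P),M)) (8 taxa).
The MRCA of S and E subtends (((D,((C,K),(A,L))),((S,P),M)),((N,(O,(E,(G,J),T))),(Q,B))) (16 taxa).
The first is nested inside the second, so S shares a more recent common ancestor with L.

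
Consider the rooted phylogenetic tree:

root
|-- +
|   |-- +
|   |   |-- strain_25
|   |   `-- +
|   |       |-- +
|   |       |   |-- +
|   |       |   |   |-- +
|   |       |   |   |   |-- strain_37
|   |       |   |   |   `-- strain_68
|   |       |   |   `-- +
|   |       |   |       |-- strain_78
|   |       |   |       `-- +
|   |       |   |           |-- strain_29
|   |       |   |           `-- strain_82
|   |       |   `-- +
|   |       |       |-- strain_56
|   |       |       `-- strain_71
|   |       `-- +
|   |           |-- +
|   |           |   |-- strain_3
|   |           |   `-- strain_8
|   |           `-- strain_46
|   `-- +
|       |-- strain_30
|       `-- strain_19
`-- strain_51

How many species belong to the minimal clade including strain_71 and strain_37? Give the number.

The MRCA of strain_71 and strain_37 is the node subtending (((strain_37,strain_68),(strain_78,(strain_29,strain_82))),(strain_56,strain_71)).
That clade contains 7 terminal taxa: strain_29, strain_37, strain_56, strain_68, strain_71, strain_78, strain_82.

7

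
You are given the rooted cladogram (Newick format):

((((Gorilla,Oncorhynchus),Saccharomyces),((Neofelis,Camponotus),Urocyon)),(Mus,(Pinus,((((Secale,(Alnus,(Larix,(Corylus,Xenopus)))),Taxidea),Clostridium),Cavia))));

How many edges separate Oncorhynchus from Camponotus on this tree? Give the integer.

6

The MRCA of Oncorhynchus and Camponotus is the node subtending (((Gorilla,Oncorhynchus),Saccharomyces),((Neofelis,Camponotus),Urocyon)).
From Oncorhynchus up to that node: 3 branches. From Camponotus up to the same node: 3 branches. Total: 3 + 3 = 6.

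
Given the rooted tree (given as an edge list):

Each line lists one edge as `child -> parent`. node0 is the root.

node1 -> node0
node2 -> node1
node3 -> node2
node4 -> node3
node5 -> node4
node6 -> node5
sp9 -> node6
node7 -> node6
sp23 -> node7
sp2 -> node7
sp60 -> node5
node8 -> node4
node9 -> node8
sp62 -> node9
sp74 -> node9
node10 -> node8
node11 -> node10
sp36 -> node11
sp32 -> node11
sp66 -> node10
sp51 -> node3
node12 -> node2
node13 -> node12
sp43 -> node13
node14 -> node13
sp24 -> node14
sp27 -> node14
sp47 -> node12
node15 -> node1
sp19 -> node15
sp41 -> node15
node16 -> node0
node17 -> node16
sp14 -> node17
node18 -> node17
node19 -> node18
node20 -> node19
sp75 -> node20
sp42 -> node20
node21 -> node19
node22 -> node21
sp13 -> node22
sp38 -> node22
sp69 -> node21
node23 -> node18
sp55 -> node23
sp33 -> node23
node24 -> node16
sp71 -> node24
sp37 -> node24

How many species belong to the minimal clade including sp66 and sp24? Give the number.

14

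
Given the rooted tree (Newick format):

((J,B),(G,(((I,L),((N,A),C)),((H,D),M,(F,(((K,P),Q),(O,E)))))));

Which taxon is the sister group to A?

N

A attaches to the tree at the node subtending (N,A).
The other lineage descending from that same node — the sister group — is the single tip N.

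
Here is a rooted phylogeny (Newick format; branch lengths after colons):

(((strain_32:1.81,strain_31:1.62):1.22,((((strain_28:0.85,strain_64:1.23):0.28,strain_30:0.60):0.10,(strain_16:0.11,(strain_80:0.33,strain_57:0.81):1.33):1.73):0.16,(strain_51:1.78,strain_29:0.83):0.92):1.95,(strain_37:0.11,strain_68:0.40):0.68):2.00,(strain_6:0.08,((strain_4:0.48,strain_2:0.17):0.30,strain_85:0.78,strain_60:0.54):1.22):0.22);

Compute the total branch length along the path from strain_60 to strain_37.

4.77

The path runs strain_60 → … → MRCA → … → strain_37; the MRCA is the root of the tree.
Branch lengths along that path: 0.54 + 1.22 + 0.22 + 2.00 + 0.68 + 0.11 = 4.77.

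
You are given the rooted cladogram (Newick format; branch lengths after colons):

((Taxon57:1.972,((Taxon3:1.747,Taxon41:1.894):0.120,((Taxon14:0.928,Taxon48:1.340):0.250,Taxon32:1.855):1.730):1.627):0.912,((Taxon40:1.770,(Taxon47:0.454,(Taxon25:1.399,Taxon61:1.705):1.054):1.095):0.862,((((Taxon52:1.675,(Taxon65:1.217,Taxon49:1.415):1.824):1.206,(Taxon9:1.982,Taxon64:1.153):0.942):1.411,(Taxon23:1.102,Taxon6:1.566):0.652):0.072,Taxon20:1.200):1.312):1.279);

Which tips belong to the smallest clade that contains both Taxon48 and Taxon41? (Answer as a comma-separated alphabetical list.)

Tracing Taxon48: it sits inside (Taxon14,Taxon48).
Tracing Taxon41: it sits inside (Taxon3,Taxon41).
The smallest clade enclosing both is ((Taxon3,Taxon41),((Taxon14,Taxon48),Taxon32)); the answer is its 5 terminal taxa in alphabetical order.

Taxon14, Taxon3, Taxon32, Taxon41, Taxon48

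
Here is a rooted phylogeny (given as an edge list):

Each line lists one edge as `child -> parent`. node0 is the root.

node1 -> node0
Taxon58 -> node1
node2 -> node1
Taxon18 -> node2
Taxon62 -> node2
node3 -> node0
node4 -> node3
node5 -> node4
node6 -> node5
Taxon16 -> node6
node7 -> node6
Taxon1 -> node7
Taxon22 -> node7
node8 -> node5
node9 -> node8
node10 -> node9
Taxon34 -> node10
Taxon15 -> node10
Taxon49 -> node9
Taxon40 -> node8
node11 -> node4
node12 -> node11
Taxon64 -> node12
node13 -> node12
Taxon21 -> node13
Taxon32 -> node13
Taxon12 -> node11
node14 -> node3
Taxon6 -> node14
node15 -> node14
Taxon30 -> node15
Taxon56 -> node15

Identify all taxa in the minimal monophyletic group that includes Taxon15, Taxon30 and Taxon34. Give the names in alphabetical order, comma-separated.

Tracing Taxon15: it sits inside (Taxon34,Taxon15).
Tracing Taxon30: it sits inside (Taxon30,Taxon56).
Tracing Taxon34: it sits inside (Taxon34,Taxon15).
The smallest clade enclosing all 3 is ((((Taxon16,(Taxon1,Taxon22)),(((Taxon34,Taxon15),Taxon49),Taxon40)),((Taxon64,(Taxon21,Taxon32)),Taxon12)),(Taxon6,(Taxon30,Taxon56))); the answer is its 14 terminal taxa in alphabetical order.

Taxon1, Taxon12, Taxon15, Taxon16, Taxon21, Taxon22, Taxon30, Taxon32, Taxon34, Taxon40, Taxon49, Taxon56, Taxon6, Taxon64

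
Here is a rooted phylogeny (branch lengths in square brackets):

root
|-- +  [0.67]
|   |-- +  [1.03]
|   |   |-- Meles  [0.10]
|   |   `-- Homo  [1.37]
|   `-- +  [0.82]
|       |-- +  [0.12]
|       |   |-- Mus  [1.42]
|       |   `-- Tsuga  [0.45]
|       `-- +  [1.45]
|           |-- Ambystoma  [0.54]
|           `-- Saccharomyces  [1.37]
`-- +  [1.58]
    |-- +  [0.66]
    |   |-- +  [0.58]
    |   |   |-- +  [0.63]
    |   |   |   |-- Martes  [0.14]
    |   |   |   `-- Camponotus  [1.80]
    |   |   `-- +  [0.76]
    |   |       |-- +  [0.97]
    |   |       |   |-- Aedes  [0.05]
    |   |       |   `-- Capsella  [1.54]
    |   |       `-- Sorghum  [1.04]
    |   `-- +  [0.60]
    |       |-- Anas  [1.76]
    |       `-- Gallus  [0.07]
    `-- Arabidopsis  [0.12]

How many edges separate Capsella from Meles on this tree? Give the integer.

9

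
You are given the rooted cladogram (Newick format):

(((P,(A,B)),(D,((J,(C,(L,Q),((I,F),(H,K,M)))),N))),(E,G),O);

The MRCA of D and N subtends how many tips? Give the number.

11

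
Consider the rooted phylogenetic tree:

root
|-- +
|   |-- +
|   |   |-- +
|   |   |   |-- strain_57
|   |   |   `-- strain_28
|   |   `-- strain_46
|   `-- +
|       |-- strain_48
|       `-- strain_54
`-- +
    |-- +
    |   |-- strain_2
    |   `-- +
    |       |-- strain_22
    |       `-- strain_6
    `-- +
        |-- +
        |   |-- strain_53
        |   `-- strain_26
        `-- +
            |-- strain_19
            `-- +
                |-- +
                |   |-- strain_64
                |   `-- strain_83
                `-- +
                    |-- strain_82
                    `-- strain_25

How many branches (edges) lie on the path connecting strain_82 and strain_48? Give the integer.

9

The MRCA of strain_82 and strain_48 is the root of the tree.
From strain_82 up to that node: 6 branches. From strain_48 up to the same node: 3 branches. Total: 6 + 3 = 9.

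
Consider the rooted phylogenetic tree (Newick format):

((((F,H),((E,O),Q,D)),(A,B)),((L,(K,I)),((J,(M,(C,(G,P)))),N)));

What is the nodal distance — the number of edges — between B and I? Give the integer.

7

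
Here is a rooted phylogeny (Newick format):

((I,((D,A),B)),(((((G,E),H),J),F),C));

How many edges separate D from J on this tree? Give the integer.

8

The MRCA of D and J is the root of the tree.
From D up to that node: 4 branches. From J up to the same node: 4 branches. Total: 4 + 4 = 8.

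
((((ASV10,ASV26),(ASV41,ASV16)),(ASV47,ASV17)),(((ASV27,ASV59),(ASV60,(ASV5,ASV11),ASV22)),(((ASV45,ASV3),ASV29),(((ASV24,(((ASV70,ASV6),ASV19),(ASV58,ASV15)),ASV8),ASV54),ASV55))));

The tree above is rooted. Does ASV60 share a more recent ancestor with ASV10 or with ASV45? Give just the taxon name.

ASV45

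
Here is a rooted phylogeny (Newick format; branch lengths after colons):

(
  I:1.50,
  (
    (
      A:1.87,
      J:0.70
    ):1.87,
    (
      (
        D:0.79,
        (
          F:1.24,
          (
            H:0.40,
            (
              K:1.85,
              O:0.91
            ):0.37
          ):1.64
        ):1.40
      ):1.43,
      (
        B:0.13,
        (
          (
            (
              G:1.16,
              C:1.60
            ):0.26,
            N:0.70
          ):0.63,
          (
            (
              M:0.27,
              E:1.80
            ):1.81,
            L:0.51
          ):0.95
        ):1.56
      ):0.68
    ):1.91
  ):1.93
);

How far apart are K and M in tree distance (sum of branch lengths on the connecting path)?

11.96

The path runs K → … → MRCA → … → M; the MRCA is the node subtending ((D,(F,(H,(K,O)))),(B,(((G,C),N),((M,E),L)))).
Branch lengths along that path: 1.85 + 0.37 + 1.64 + 1.40 + 1.43 + 0.68 + 1.56 + 0.95 + 1.81 + 0.27 = 11.96.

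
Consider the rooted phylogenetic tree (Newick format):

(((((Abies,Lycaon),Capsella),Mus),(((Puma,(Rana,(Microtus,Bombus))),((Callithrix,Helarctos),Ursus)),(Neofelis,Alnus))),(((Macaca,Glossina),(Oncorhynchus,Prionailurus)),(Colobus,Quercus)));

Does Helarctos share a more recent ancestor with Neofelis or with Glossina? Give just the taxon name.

The MRCA of Helarctos and Neofelis subtends (((Puma,(Rana,(Microtus,Bombus))),((Callithrix,Helarctos),Ursus)),(Neofelis,Alnus)) (9 taxa).
The MRCA of Helarctos and Glossina is the root, subtending the entire tree (19 taxa).
The first is nested inside the second, so Helarctos shares a more recent common ancestor with Neofelis.

Neofelis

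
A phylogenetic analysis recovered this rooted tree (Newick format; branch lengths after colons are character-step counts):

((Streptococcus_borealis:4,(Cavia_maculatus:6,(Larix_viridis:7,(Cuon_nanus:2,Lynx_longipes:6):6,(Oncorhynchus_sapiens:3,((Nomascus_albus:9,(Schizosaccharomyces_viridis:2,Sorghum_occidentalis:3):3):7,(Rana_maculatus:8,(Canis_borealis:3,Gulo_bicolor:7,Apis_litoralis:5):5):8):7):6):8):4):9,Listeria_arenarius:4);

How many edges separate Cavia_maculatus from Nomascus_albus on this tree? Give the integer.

The MRCA of Cavia_maculatus and Nomascus_albus is the node subtending (Cavia_maculatus,(Larix_viridis,(Cuon_nanus,Lynx_longipes),(Oncorhynchus_sapiens,((Nomascus_albus,(Schizosaccharomyces_viridis,Sorghum_occidentalis)),(Rana_maculatus,(Canis_borealis,Gulo_bicolor,Apis_litoralis)))))).
From Cavia_maculatus up to that node: 1 branch. From Nomascus_albus up to the same node: 5 branches. Total: 1 + 5 = 6.

6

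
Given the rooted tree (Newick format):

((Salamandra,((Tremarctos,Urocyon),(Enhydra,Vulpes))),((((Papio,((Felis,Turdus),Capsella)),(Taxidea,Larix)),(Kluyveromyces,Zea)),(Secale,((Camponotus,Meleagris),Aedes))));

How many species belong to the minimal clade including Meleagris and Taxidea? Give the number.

The MRCA of Meleagris and Taxidea is the node subtending ((((Papio,((Felis,Turdus),Capsella)),(Taxidea,Larix)),(Kluyveromyces,Zea)),(Secale,((Camponotus,Meleagris),Aedes))).
That clade contains 12 terminal taxa: Aedes, Camponotus, Capsella, Felis, Kluyveromyces, Larix, Meleagris, Papio, Secale, Taxidea, Turdus, Zea.

12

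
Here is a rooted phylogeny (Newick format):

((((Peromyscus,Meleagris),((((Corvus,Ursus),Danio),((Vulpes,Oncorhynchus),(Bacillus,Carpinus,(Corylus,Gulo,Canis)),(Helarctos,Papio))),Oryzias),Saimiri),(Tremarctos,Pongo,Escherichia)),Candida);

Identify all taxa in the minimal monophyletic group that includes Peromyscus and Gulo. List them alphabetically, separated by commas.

Tracing Peromyscus: it sits inside (Peromyscus,Meleagris).
Tracing Gulo: it sits inside (Corylus,Gulo,Canis).
The smallest clade enclosing both is ((Peromyscus,Meleagris),((((Corvus,Ursus),Danio),((Vulpes,Oncorhynchus),(Bacillus,Carpinus,(Corylus,Gulo,Canis)),(Helarctos,Papio))),Oryzias),Saimiri); the answer is its 16 terminal taxa in alphabetical order.

Bacillus, Canis, Carpinus, Corvus, Corylus, Danio, Gulo, Helarctos, Meleagris, Oncorhynchus, Oryzias, Papio, Peromyscus, Saimiri, Ursus, Vulpes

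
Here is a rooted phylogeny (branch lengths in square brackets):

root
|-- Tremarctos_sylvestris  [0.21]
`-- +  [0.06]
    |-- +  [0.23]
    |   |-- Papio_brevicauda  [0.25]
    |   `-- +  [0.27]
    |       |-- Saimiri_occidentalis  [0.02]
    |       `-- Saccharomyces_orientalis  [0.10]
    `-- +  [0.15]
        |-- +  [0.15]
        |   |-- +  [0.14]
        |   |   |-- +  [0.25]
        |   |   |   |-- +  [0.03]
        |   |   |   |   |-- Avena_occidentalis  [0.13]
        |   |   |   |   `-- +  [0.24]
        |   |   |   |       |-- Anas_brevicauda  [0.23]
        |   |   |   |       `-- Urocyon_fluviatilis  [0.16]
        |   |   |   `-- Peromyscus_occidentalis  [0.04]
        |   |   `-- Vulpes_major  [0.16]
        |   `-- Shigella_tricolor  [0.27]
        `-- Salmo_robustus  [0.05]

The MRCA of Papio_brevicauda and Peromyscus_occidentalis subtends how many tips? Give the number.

10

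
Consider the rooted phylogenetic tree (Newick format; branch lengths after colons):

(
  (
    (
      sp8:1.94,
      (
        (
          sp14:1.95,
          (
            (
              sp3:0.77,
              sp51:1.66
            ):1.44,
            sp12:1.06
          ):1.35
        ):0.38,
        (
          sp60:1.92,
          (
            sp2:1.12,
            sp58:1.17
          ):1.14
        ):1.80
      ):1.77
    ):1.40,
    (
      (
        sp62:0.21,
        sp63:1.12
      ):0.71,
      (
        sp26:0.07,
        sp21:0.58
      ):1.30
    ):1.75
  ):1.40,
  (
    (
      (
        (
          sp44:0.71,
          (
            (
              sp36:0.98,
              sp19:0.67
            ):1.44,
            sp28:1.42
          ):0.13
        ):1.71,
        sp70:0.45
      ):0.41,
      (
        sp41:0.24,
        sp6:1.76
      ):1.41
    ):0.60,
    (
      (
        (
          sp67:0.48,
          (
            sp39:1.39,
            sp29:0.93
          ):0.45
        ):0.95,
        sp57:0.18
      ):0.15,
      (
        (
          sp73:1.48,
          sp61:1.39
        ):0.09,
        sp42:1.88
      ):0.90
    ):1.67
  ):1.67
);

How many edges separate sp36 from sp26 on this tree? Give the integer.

11

The MRCA of sp36 and sp26 is the root of the tree.
From sp36 up to that node: 7 branches. From sp26 up to the same node: 4 branches. Total: 7 + 4 = 11.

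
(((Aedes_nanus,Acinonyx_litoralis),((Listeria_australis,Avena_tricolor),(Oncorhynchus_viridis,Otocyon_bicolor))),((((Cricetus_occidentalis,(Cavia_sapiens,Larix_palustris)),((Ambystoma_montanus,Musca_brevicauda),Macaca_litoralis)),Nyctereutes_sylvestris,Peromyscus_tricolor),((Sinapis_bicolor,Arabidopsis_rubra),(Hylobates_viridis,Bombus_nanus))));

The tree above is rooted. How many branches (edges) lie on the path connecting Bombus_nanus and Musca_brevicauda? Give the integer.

The MRCA of Bombus_nanus and Musca_brevicauda is the node subtending ((((Cricetus_occidentalis,(Cavia_sapiens,Larix_palustris)),((Ambystoma_montanus,Musca_brevicauda),Macaca_litoralis)),Nyctereutes_sylvestris,Peromyscus_tricolor),((Sinapis_bicolor,Arabidopsis_rubra),(Hylobates_viridis,Bombus_nanus))).
From Bombus_nanus up to that node: 3 branches. From Musca_brevicauda up to the same node: 5 branches. Total: 3 + 5 = 8.

8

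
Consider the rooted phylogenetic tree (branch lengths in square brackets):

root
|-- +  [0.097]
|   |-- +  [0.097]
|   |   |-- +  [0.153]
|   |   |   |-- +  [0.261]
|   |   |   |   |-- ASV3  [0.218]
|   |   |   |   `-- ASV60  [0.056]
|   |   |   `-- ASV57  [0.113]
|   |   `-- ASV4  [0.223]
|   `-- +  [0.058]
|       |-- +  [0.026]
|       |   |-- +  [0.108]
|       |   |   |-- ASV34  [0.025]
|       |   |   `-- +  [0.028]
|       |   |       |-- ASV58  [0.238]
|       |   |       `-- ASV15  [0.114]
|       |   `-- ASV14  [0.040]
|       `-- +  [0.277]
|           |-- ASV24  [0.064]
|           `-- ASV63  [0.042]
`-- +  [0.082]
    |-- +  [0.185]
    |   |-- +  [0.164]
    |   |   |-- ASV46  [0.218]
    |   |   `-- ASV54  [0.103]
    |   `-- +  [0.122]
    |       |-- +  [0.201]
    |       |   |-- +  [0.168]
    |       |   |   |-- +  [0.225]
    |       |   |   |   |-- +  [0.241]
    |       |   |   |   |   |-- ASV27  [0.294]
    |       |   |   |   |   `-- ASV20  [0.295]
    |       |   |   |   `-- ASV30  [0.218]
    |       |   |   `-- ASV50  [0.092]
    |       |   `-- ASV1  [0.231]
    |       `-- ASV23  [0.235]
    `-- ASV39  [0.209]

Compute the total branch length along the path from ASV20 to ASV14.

1.740

The path runs ASV20 → … → MRCA → … → ASV14; the MRCA is the root of the tree.
Branch lengths along that path: 0.295 + 0.241 + 0.225 + 0.168 + 0.201 + 0.122 + 0.185 + 0.082 + 0.097 + 0.058 + 0.026 + 0.040 = 1.740.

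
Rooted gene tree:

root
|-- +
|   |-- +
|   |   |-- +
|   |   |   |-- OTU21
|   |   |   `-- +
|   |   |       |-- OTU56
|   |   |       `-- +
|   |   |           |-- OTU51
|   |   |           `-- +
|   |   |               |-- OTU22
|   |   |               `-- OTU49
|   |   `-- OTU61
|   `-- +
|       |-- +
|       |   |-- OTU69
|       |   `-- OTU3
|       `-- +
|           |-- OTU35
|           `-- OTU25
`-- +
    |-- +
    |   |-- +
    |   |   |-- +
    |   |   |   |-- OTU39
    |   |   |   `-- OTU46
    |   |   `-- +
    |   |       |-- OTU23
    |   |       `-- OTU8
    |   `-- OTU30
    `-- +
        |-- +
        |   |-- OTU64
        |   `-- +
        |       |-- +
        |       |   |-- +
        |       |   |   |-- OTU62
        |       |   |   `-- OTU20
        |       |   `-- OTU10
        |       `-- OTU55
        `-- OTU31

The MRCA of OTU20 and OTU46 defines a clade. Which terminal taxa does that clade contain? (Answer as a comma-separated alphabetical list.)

OTU10, OTU20, OTU23, OTU30, OTU31, OTU39, OTU46, OTU55, OTU62, OTU64, OTU8

Tracing OTU20: it sits inside (OTU62,OTU20).
Tracing OTU46: it sits inside (OTU39,OTU46).
The smallest clade enclosing both is ((((OTU39,OTU46),(OTU23,OTU8)),OTU30),((OTU64,(((OTU62,OTU20),OTU10),OTU55)),OTU31)); the answer is its 11 terminal taxa in alphabetical order.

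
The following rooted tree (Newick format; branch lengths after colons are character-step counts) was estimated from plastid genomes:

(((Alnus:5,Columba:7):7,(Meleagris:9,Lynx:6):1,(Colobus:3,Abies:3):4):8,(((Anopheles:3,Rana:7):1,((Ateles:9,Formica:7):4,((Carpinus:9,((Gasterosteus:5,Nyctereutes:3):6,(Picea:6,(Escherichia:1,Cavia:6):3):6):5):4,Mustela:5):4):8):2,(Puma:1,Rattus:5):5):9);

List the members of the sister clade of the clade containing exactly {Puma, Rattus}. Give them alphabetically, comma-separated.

Anopheles, Ateles, Carpinus, Cavia, Escherichia, Formica, Gasterosteus, Mustela, Nyctereutes, Picea, Rana

The clade containing exactly {Puma, Rattus} attaches to the tree at the node subtending (((Anopheles,Rana),((Ateles,Formica),((Carpinus,((Gasterosteus,Nyctereutes),(Picea,(Escherichia,Cavia)))),Mustela))),(Puma,Rattus)).
The other lineage descending from that same node — the sister group — is ((Anopheles,Rana),((Ateles,Formica),((Carpinus,((Gasterosteus,Nyctereutes),(Picea,(Escherichia,Cavia)))),Mustela))); its 11 tips in alphabetical order are the answer.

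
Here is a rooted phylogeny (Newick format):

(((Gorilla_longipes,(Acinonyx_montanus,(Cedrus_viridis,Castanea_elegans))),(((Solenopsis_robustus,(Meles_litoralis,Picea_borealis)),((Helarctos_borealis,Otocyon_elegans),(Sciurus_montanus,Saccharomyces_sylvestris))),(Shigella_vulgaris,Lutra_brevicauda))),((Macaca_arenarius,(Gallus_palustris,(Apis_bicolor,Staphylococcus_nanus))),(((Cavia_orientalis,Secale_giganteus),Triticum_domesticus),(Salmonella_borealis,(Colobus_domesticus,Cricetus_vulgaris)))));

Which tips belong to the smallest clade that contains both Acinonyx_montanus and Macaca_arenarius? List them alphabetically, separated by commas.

Tracing Acinonyx_montanus: it sits inside (Acinonyx_montanus,(Cedrus_viridis,Castanea_elegans)).
Tracing Macaca_arenarius: it sits inside (Macaca_arenarius,(Gallus_palustris,(Apis_bicolor,Staphylococcus_nanus))).
The smallest clade enclosing both is the whole tree (their MRCA is the root), so the answer is all 23 tips in alphabetical order.

Acinonyx_montanus, Apis_bicolor, Castanea_elegans, Cavia_orientalis, Cedrus_viridis, Colobus_domesticus, Cricetus_vulgaris, Gallus_palustris, Gorilla_longipes, Helarctos_borealis, Lutra_brevicauda, Macaca_arenarius, Meles_litoralis, Otocyon_elegans, Picea_borealis, Saccharomyces_sylvestris, Salmonella_borealis, Sciurus_montanus, Secale_giganteus, Shigella_vulgaris, Solenopsis_robustus, Staphylococcus_nanus, Triticum_domesticus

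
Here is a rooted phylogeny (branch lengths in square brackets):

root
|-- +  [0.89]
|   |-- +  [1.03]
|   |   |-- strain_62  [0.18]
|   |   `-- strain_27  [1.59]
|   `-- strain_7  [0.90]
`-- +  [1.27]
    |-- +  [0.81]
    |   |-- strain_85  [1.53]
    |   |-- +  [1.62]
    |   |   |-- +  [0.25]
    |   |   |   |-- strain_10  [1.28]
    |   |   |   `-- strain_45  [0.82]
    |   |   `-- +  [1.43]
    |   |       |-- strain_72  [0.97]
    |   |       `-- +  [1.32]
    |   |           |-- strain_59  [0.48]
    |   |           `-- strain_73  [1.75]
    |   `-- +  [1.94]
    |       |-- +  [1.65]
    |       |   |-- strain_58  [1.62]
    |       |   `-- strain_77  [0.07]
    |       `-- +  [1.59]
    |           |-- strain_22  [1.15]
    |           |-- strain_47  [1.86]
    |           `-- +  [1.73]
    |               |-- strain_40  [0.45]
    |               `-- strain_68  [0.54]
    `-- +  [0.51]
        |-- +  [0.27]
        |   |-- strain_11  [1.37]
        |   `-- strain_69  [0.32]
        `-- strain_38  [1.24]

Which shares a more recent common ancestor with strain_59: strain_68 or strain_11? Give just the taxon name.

The MRCA of strain_59 and strain_68 subtends (strain_85,((strain_10,strain_45),(strain_72,(strain_59,strain_73))),((strain_58,strain_77),(strain_22,strain_47,(strain_40,strain_68)))) (12 taxa).
The MRCA of strain_59 and strain_11 subtends ((strain_85,((strain_10,strain_45),(strain_72,(strain_59,strain_73))),((strain_58,strain_77),(strain_22,strain_47,(strain_40,strain_68)))),((strain_11,strain_69),strain_38)) (15 taxa).
The first is nested inside the second, so strain_59 shares a more recent common ancestor with strain_68.

strain_68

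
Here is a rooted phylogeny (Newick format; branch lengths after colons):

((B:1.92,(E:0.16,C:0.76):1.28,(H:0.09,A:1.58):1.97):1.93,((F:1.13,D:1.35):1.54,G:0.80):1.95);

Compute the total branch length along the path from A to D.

The path runs A → … → MRCA → … → D; the MRCA is the root of the tree.
Branch lengths along that path: 1.58 + 1.97 + 1.93 + 1.95 + 1.54 + 1.35 = 10.32.

10.32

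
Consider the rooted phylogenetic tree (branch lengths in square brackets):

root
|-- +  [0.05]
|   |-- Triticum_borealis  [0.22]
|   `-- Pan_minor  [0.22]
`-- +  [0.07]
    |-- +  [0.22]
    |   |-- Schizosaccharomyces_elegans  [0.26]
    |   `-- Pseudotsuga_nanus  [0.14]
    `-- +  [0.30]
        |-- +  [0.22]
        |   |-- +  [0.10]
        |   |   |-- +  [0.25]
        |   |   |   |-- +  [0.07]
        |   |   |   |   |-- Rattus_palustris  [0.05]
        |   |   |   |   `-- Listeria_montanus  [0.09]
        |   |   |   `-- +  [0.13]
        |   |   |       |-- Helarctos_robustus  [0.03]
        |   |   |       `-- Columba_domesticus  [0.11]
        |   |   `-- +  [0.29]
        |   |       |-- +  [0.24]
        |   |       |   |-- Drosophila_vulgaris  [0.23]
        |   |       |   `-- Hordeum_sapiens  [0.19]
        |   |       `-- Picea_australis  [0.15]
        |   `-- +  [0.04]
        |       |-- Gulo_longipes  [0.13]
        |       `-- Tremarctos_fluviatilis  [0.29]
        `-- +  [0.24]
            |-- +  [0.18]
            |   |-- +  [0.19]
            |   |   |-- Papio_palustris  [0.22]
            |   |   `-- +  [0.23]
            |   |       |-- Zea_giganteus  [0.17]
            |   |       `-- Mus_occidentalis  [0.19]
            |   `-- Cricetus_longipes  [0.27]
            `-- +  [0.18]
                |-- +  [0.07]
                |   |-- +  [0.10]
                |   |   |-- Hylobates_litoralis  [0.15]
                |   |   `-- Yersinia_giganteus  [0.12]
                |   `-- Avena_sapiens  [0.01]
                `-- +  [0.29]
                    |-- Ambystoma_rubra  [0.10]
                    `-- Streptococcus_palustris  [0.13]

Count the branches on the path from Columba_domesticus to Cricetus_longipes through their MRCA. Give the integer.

The MRCA of Columba_domesticus and Cricetus_longipes is the node subtending (((((Rattus_palustris,Listeria_montanus),(Helarctos_robustus,Columba_domesticus)),((Drosophila_vulgaris,Hordeum_sapiens),Picea_australis)),(Gulo_longipes,Tremarctos_fluviatilis)),(((Papio_palustris,(Zea_giganteus,Mus_occidentalis)),Cricetus_longipes),(((Hylobates_litoralis,Yersinia_giganteus),Avena_sapiens),(Ambystoma_rubra,Streptococcus_palustris)))).
From Columba_domesticus up to that node: 5 branches. From Cricetus_longipes up to the same node: 3 branches. Total: 5 + 3 = 8.

8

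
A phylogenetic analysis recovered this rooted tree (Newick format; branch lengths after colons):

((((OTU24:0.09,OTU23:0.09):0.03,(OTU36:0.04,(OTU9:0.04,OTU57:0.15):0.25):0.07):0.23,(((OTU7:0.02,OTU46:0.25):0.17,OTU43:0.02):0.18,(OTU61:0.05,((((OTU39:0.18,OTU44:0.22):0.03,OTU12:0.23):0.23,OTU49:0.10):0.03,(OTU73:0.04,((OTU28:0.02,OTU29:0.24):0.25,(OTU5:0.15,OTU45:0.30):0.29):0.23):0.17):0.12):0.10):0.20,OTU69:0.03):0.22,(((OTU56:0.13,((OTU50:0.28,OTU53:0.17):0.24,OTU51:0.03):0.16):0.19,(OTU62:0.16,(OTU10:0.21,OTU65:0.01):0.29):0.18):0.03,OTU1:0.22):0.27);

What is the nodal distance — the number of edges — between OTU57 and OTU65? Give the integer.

The MRCA of OTU57 and OTU65 is the root of the tree.
From OTU57 up to that node: 5 branches. From OTU65 up to the same node: 5 branches. Total: 5 + 5 = 10.

10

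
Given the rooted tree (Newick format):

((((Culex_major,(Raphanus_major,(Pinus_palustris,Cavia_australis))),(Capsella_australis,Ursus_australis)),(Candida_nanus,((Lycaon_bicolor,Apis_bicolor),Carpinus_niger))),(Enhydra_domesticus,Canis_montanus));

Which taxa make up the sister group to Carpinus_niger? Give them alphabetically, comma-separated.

Apis_bicolor, Lycaon_bicolor

Carpinus_niger attaches to the tree at the node subtending ((Lycaon_bicolor,Apis_bicolor),Carpinus_niger).
The other lineage descending from that same node — the sister group — is (Lycaon_bicolor,Apis_bicolor); its 2 tips in alphabetical order are the answer.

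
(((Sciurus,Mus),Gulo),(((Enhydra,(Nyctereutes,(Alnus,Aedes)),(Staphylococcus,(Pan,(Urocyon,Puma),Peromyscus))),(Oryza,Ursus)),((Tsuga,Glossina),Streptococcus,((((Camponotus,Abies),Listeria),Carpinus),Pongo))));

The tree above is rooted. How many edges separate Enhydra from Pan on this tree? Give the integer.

4

The MRCA of Enhydra and Pan is the node subtending (Enhydra,(Nyctereutes,(Alnus,Aedes)),(Staphylococcus,(Pan,(Urocyon,Puma),Peromyscus))).
From Enhydra up to that node: 1 branch. From Pan up to the same node: 3 branches. Total: 1 + 3 = 4.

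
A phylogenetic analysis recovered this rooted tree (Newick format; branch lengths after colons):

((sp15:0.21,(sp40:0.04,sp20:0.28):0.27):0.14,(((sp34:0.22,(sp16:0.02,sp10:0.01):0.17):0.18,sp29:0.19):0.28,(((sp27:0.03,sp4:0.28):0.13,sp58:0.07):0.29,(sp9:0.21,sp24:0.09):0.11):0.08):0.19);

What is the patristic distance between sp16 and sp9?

1.05

The path runs sp16 → … → MRCA → … → sp9; the MRCA is the node subtending (((sp34,(sp16,sp10)),sp29),(((sp27,sp4),sp58),(sp9,sp24))).
Branch lengths along that path: 0.02 + 0.17 + 0.18 + 0.28 + 0.08 + 0.11 + 0.21 = 1.05.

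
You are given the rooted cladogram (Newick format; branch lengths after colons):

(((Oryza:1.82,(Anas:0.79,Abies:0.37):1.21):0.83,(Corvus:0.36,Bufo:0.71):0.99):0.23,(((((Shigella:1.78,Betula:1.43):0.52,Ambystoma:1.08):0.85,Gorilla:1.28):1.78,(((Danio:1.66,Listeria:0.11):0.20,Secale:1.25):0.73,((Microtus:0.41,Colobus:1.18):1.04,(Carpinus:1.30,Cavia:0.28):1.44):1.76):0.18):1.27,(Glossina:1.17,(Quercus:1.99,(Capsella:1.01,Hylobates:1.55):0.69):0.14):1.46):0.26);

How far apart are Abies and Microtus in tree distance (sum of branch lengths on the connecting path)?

7.56

The path runs Abies → … → MRCA → … → Microtus; the MRCA is the root of the tree.
Branch lengths along that path: 0.37 + 1.21 + 0.83 + 0.23 + 0.26 + 1.27 + 0.18 + 1.76 + 1.04 + 0.41 = 7.56.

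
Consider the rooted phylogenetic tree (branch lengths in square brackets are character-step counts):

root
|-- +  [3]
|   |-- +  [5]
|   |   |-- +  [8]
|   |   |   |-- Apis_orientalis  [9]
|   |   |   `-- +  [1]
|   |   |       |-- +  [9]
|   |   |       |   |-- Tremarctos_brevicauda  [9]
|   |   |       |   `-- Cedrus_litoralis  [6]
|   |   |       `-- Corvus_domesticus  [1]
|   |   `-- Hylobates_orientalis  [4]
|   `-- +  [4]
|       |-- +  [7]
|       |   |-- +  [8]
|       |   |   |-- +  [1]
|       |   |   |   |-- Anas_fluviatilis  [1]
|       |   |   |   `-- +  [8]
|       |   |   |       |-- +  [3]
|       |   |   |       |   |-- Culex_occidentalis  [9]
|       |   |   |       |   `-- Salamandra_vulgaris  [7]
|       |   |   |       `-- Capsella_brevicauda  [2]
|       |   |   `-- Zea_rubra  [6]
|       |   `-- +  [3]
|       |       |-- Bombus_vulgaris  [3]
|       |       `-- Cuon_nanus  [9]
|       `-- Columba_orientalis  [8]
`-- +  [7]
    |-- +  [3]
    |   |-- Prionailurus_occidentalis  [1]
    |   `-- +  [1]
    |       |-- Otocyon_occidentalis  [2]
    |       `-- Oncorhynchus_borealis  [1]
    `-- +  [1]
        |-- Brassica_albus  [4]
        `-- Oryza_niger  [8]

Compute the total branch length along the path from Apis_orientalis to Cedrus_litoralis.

The path runs Apis_orientalis → … → MRCA → … → Cedrus_litoralis; the MRCA is the node subtending (Apis_orientalis,((Tremarctos_brevicauda,Cedrus_litoralis),Corvus_domesticus)).
Branch lengths along that path: 9 + 1 + 9 + 6 = 25.

25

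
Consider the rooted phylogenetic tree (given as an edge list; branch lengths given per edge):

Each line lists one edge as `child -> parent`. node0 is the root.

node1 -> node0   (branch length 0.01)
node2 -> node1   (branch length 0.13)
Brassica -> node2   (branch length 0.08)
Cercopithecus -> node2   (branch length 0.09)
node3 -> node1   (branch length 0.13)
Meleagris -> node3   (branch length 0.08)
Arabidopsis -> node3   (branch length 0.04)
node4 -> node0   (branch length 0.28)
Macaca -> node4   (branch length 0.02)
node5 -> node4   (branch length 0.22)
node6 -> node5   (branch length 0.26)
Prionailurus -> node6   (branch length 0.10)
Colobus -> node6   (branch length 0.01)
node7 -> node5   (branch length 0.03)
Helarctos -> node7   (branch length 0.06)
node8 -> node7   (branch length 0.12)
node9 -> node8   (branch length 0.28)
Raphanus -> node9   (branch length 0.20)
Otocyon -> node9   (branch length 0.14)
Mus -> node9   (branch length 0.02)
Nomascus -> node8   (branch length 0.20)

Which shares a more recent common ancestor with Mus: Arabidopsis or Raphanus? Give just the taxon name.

The MRCA of Mus and Raphanus subtends (Raphanus,Otocyon,Mus) (3 taxa).
The MRCA of Mus and Arabidopsis is the root, subtending the entire tree (12 taxa).
The first is nested inside the second, so Mus shares a more recent common ancestor with Raphanus.

Raphanus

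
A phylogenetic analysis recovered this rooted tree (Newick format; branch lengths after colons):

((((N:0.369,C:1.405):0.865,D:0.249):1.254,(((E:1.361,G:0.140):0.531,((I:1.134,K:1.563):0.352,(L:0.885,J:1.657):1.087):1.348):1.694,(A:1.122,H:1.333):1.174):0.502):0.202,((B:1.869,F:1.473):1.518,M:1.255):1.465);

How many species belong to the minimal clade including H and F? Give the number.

14

The MRCA of H and F is the root, so the clade is the entire tree.
That clade contains 14 terminal taxa: A, B, C, D, E, F, G, H, I, J, K, L, M, N.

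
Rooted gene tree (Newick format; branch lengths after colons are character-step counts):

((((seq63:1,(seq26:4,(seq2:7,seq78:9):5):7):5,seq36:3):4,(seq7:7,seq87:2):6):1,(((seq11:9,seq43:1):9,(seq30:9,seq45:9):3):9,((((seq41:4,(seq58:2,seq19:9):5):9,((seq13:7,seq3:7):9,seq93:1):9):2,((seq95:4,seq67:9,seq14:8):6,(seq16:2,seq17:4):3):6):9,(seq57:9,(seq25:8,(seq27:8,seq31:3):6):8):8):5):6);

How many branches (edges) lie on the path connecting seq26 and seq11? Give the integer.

9

The MRCA of seq26 and seq11 is the root of the tree.
From seq26 up to that node: 5 branches. From seq11 up to the same node: 4 branches. Total: 5 + 4 = 9.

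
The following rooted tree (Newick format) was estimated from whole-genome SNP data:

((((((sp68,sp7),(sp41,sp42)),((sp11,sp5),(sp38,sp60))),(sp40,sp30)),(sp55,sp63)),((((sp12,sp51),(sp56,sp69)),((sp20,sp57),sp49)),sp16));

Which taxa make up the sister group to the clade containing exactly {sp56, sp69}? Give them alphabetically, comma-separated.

The clade containing exactly {sp56, sp69} attaches to the tree at the node subtending ((sp12,sp51),(sp56,sp69)).
The other lineage descending from that same node — the sister group — is (sp12,sp51); its 2 tips in alphabetical order are the answer.

sp12, sp51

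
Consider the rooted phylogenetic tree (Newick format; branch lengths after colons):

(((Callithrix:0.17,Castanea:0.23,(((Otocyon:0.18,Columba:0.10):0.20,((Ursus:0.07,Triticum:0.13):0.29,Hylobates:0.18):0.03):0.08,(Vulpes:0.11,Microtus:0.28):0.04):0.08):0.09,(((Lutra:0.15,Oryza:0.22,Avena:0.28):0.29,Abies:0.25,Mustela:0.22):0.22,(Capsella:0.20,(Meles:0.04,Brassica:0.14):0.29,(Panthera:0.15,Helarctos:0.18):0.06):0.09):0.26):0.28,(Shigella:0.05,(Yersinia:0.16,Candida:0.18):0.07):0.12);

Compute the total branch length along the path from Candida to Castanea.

0.97

The path runs Candida → … → MRCA → … → Castanea; the MRCA is the root of the tree.
Branch lengths along that path: 0.18 + 0.07 + 0.12 + 0.28 + 0.09 + 0.23 = 0.97.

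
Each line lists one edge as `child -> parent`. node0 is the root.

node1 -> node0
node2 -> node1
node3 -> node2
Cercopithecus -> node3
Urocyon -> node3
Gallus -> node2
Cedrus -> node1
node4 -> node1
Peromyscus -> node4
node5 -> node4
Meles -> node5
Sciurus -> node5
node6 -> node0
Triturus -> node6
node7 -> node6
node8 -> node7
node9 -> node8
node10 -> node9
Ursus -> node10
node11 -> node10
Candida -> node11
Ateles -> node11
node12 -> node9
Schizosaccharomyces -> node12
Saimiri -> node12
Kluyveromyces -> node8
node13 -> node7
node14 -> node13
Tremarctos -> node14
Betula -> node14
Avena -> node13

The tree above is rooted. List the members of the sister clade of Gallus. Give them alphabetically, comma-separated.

Cercopithecus, Urocyon

Gallus attaches to the tree at the node subtending ((Cercopithecus,Urocyon),Gallus).
The other lineage descending from that same node — the sister group — is (Cercopithecus,Urocyon); its 2 tips in alphabetical order are the answer.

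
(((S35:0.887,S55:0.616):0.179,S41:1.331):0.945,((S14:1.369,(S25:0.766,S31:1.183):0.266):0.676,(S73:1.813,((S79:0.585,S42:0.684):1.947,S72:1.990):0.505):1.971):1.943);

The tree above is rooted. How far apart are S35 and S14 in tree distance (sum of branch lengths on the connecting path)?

The path runs S35 → … → MRCA → … → S14; the MRCA is the root of the tree.
Branch lengths along that path: 0.887 + 0.179 + 0.945 + 1.943 + 0.676 + 1.369 = 5.999.

5.999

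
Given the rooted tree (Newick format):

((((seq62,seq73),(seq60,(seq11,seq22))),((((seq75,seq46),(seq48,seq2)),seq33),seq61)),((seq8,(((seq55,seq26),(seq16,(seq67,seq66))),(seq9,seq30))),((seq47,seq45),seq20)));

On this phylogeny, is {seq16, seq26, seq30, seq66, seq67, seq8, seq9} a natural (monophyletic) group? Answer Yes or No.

The MRCA of the listed taxa subtends (seq8,(((seq55,seq26),(seq16,(seq67,seq66))),(seq9,seq30))).
That clade also contains seq55, which is not in the proposed group, so the group is not monophyletic.

No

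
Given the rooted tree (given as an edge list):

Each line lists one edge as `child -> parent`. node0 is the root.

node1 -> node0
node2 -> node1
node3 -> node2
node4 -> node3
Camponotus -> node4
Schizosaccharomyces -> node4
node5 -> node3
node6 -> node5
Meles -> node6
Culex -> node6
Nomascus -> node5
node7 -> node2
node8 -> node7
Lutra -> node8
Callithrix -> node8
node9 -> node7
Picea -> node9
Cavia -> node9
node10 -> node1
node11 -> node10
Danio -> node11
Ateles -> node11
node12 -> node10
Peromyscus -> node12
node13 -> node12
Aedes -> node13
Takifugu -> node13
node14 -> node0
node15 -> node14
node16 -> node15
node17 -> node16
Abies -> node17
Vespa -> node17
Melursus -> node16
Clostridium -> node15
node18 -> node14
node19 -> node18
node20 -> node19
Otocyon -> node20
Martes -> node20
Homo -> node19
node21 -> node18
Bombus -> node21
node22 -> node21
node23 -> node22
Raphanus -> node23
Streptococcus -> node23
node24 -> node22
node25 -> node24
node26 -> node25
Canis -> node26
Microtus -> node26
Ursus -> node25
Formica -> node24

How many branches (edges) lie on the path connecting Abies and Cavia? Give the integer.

The MRCA of Abies and Cavia is the root of the tree.
From Abies up to that node: 5 branches. From Cavia up to the same node: 5 branches. Total: 5 + 5 = 10.

10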